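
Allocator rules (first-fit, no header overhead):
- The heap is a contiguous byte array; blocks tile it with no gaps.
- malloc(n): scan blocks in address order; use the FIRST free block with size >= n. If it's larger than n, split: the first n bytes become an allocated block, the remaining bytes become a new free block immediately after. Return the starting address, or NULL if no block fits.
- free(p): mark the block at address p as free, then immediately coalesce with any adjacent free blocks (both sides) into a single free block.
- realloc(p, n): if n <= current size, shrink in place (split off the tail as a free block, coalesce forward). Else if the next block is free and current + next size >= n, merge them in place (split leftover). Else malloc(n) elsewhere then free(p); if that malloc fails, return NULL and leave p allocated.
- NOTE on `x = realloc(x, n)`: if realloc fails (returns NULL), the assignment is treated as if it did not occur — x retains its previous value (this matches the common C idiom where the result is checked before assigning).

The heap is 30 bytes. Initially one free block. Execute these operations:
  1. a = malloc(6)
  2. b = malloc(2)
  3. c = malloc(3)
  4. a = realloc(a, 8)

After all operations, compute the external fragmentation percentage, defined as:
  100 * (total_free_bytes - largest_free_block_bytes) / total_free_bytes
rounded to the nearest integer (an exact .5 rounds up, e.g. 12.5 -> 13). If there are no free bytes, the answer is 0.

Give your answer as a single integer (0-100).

Answer: 35

Derivation:
Op 1: a = malloc(6) -> a = 0; heap: [0-5 ALLOC][6-29 FREE]
Op 2: b = malloc(2) -> b = 6; heap: [0-5 ALLOC][6-7 ALLOC][8-29 FREE]
Op 3: c = malloc(3) -> c = 8; heap: [0-5 ALLOC][6-7 ALLOC][8-10 ALLOC][11-29 FREE]
Op 4: a = realloc(a, 8) -> a = 11; heap: [0-5 FREE][6-7 ALLOC][8-10 ALLOC][11-18 ALLOC][19-29 FREE]
Free blocks: [6 11] total_free=17 largest=11 -> 100*(17-11)/17 = 600/17 ≈ 35.294 -> rounds to 35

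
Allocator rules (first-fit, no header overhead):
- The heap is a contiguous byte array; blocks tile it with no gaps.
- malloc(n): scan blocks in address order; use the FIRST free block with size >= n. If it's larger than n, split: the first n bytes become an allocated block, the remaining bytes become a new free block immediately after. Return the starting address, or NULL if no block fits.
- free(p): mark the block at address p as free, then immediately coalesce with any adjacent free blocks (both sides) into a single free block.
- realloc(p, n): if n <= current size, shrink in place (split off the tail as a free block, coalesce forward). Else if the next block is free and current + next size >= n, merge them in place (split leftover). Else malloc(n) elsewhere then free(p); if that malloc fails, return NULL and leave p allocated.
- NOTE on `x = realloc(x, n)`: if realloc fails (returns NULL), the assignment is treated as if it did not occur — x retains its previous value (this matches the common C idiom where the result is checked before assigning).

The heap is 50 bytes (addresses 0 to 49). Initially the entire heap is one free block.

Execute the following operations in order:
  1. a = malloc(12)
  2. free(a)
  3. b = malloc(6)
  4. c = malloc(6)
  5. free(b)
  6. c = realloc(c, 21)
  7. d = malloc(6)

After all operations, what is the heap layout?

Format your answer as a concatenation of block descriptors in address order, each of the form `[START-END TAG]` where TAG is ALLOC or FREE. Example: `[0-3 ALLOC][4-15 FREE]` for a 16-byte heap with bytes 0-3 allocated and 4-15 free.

Answer: [0-5 ALLOC][6-26 ALLOC][27-49 FREE]

Derivation:
Op 1: a = malloc(12) -> a = 0; heap: [0-11 ALLOC][12-49 FREE]
Op 2: free(a) -> (freed a); heap: [0-49 FREE]
Op 3: b = malloc(6) -> b = 0; heap: [0-5 ALLOC][6-49 FREE]
Op 4: c = malloc(6) -> c = 6; heap: [0-5 ALLOC][6-11 ALLOC][12-49 FREE]
Op 5: free(b) -> (freed b); heap: [0-5 FREE][6-11 ALLOC][12-49 FREE]
Op 6: c = realloc(c, 21) -> c = 6; heap: [0-5 FREE][6-26 ALLOC][27-49 FREE]
Op 7: d = malloc(6) -> d = 0; heap: [0-5 ALLOC][6-26 ALLOC][27-49 FREE]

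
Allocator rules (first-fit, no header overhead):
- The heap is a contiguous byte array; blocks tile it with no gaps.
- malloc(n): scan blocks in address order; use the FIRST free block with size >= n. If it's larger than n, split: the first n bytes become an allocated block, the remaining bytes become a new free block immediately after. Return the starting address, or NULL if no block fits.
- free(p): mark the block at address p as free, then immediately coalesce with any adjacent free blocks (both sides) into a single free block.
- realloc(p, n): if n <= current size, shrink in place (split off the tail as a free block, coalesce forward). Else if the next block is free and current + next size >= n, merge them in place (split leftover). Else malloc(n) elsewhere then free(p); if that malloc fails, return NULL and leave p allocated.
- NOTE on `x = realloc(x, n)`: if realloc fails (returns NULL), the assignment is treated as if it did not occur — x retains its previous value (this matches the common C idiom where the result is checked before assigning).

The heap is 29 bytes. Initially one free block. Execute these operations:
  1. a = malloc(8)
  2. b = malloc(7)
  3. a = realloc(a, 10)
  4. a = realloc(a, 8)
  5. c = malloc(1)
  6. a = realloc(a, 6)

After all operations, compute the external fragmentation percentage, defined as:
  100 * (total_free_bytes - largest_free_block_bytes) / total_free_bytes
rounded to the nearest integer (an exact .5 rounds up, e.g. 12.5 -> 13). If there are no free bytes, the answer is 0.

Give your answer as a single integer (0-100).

Op 1: a = malloc(8) -> a = 0; heap: [0-7 ALLOC][8-28 FREE]
Op 2: b = malloc(7) -> b = 8; heap: [0-7 ALLOC][8-14 ALLOC][15-28 FREE]
Op 3: a = realloc(a, 10) -> a = 15; heap: [0-7 FREE][8-14 ALLOC][15-24 ALLOC][25-28 FREE]
Op 4: a = realloc(a, 8) -> a = 15; heap: [0-7 FREE][8-14 ALLOC][15-22 ALLOC][23-28 FREE]
Op 5: c = malloc(1) -> c = 0; heap: [0-0 ALLOC][1-7 FREE][8-14 ALLOC][15-22 ALLOC][23-28 FREE]
Op 6: a = realloc(a, 6) -> a = 15; heap: [0-0 ALLOC][1-7 FREE][8-14 ALLOC][15-20 ALLOC][21-28 FREE]
Free blocks: [7 8] total_free=15 largest=8 -> 100*(15-8)/15 = 700/15 ≈ 46.667 -> rounds to 47

Answer: 47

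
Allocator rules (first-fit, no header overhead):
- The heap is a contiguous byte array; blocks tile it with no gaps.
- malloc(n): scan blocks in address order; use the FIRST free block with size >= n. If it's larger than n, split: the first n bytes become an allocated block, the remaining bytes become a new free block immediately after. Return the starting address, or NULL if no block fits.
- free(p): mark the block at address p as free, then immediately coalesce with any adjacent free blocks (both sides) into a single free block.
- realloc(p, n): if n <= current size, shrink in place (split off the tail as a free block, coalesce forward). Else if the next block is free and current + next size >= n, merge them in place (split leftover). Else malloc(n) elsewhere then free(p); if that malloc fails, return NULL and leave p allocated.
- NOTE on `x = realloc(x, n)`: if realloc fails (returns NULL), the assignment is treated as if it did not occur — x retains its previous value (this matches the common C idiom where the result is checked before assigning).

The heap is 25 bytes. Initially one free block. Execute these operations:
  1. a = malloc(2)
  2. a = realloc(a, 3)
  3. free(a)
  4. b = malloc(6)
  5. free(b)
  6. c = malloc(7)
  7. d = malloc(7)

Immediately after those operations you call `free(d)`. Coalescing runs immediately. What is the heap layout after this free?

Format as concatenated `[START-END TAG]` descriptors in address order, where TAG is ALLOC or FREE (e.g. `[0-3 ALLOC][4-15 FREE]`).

Answer: [0-6 ALLOC][7-24 FREE]

Derivation:
Op 1: a = malloc(2) -> a = 0; heap: [0-1 ALLOC][2-24 FREE]
Op 2: a = realloc(a, 3) -> a = 0; heap: [0-2 ALLOC][3-24 FREE]
Op 3: free(a) -> (freed a); heap: [0-24 FREE]
Op 4: b = malloc(6) -> b = 0; heap: [0-5 ALLOC][6-24 FREE]
Op 5: free(b) -> (freed b); heap: [0-24 FREE]
Op 6: c = malloc(7) -> c = 0; heap: [0-6 ALLOC][7-24 FREE]
Op 7: d = malloc(7) -> d = 7; heap: [0-6 ALLOC][7-13 ALLOC][14-24 FREE]
free(d): d = 7 -> block [7-13 ALLOC]; mark free, coalesce with adjacent free neighbors -> [0-6 ALLOC][7-24 FREE]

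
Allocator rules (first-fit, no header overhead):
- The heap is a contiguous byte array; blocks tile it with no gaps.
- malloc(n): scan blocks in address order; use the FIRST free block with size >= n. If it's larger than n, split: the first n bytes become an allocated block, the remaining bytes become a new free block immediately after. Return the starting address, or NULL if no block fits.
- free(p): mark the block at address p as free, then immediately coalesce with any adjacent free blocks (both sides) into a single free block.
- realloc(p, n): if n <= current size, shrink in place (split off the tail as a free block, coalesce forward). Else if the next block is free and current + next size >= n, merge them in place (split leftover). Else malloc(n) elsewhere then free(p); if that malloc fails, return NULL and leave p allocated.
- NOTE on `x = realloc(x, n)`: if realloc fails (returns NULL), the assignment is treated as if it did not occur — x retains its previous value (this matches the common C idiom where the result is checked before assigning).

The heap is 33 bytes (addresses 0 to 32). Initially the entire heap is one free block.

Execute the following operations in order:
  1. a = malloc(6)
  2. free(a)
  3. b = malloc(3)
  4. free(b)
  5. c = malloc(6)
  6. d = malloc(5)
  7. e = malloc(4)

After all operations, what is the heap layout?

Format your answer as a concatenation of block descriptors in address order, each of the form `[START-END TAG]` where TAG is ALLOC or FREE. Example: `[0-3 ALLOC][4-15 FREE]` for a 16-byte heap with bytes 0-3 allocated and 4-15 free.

Op 1: a = malloc(6) -> a = 0; heap: [0-5 ALLOC][6-32 FREE]
Op 2: free(a) -> (freed a); heap: [0-32 FREE]
Op 3: b = malloc(3) -> b = 0; heap: [0-2 ALLOC][3-32 FREE]
Op 4: free(b) -> (freed b); heap: [0-32 FREE]
Op 5: c = malloc(6) -> c = 0; heap: [0-5 ALLOC][6-32 FREE]
Op 6: d = malloc(5) -> d = 6; heap: [0-5 ALLOC][6-10 ALLOC][11-32 FREE]
Op 7: e = malloc(4) -> e = 11; heap: [0-5 ALLOC][6-10 ALLOC][11-14 ALLOC][15-32 FREE]

Answer: [0-5 ALLOC][6-10 ALLOC][11-14 ALLOC][15-32 FREE]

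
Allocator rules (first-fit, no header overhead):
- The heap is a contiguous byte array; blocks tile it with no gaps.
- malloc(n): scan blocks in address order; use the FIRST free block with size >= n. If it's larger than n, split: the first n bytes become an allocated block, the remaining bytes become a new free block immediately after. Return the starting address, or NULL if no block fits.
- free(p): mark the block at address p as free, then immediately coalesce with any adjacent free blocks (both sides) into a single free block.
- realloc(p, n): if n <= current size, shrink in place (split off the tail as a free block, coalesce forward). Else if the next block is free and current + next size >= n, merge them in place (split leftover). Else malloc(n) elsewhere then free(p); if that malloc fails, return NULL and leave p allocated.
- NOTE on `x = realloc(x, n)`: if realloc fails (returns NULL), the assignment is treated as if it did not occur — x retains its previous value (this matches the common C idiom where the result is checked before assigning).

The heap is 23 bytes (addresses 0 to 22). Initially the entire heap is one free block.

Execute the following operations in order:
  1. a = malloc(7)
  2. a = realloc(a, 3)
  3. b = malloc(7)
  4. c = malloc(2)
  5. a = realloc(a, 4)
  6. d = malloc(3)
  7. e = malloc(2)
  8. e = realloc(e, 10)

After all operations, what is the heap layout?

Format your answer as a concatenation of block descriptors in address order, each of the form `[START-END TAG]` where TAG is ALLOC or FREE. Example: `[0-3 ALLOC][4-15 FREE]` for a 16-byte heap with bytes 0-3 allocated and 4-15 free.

Op 1: a = malloc(7) -> a = 0; heap: [0-6 ALLOC][7-22 FREE]
Op 2: a = realloc(a, 3) -> a = 0; heap: [0-2 ALLOC][3-22 FREE]
Op 3: b = malloc(7) -> b = 3; heap: [0-2 ALLOC][3-9 ALLOC][10-22 FREE]
Op 4: c = malloc(2) -> c = 10; heap: [0-2 ALLOC][3-9 ALLOC][10-11 ALLOC][12-22 FREE]
Op 5: a = realloc(a, 4) -> a = 12; heap: [0-2 FREE][3-9 ALLOC][10-11 ALLOC][12-15 ALLOC][16-22 FREE]
Op 6: d = malloc(3) -> d = 0; heap: [0-2 ALLOC][3-9 ALLOC][10-11 ALLOC][12-15 ALLOC][16-22 FREE]
Op 7: e = malloc(2) -> e = 16; heap: [0-2 ALLOC][3-9 ALLOC][10-11 ALLOC][12-15 ALLOC][16-17 ALLOC][18-22 FREE]
Op 8: e = realloc(e, 10) -> NULL (e unchanged); heap: [0-2 ALLOC][3-9 ALLOC][10-11 ALLOC][12-15 ALLOC][16-17 ALLOC][18-22 FREE]

Answer: [0-2 ALLOC][3-9 ALLOC][10-11 ALLOC][12-15 ALLOC][16-17 ALLOC][18-22 FREE]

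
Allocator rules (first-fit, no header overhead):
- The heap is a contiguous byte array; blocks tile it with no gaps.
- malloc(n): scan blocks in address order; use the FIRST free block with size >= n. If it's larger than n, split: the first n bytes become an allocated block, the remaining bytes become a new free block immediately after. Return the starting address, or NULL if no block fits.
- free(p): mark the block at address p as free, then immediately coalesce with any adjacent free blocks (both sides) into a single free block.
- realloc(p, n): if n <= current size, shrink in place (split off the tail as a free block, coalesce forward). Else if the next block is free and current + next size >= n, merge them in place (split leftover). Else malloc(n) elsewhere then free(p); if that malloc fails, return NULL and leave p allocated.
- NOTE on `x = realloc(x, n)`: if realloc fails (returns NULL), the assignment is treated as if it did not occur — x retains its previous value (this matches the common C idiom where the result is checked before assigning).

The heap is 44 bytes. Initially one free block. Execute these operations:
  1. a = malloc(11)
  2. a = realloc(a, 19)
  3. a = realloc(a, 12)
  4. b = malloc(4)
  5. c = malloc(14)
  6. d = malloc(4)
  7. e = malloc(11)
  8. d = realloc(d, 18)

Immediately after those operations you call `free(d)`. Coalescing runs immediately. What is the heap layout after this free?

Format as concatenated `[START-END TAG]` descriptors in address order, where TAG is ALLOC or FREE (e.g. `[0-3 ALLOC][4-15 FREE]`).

Op 1: a = malloc(11) -> a = 0; heap: [0-10 ALLOC][11-43 FREE]
Op 2: a = realloc(a, 19) -> a = 0; heap: [0-18 ALLOC][19-43 FREE]
Op 3: a = realloc(a, 12) -> a = 0; heap: [0-11 ALLOC][12-43 FREE]
Op 4: b = malloc(4) -> b = 12; heap: [0-11 ALLOC][12-15 ALLOC][16-43 FREE]
Op 5: c = malloc(14) -> c = 16; heap: [0-11 ALLOC][12-15 ALLOC][16-29 ALLOC][30-43 FREE]
Op 6: d = malloc(4) -> d = 30; heap: [0-11 ALLOC][12-15 ALLOC][16-29 ALLOC][30-33 ALLOC][34-43 FREE]
Op 7: e = malloc(11) -> e = NULL; heap: [0-11 ALLOC][12-15 ALLOC][16-29 ALLOC][30-33 ALLOC][34-43 FREE]
Op 8: d = realloc(d, 18) -> NULL (d unchanged); heap: [0-11 ALLOC][12-15 ALLOC][16-29 ALLOC][30-33 ALLOC][34-43 FREE]
free(d): d = 30 -> block [30-33 ALLOC]; mark free, coalesce with adjacent free neighbors -> [0-11 ALLOC][12-15 ALLOC][16-29 ALLOC][30-43 FREE]

Answer: [0-11 ALLOC][12-15 ALLOC][16-29 ALLOC][30-43 FREE]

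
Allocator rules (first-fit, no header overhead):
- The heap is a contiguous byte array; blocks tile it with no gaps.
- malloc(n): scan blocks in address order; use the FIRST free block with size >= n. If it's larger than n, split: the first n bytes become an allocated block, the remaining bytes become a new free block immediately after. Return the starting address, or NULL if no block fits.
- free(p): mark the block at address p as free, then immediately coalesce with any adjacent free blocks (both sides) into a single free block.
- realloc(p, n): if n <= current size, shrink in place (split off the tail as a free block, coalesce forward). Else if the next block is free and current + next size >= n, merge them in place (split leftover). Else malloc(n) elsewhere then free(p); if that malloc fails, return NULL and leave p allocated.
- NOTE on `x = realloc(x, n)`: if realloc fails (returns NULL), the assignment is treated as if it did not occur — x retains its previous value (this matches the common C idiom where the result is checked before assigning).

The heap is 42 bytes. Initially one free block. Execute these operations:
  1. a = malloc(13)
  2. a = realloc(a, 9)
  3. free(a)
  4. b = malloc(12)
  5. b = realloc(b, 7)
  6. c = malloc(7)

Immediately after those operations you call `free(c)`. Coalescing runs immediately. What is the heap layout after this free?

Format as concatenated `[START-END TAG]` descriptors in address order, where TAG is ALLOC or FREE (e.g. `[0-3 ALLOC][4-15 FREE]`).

Answer: [0-6 ALLOC][7-41 FREE]

Derivation:
Op 1: a = malloc(13) -> a = 0; heap: [0-12 ALLOC][13-41 FREE]
Op 2: a = realloc(a, 9) -> a = 0; heap: [0-8 ALLOC][9-41 FREE]
Op 3: free(a) -> (freed a); heap: [0-41 FREE]
Op 4: b = malloc(12) -> b = 0; heap: [0-11 ALLOC][12-41 FREE]
Op 5: b = realloc(b, 7) -> b = 0; heap: [0-6 ALLOC][7-41 FREE]
Op 6: c = malloc(7) -> c = 7; heap: [0-6 ALLOC][7-13 ALLOC][14-41 FREE]
free(c): c = 7 -> block [7-13 ALLOC]; mark free, coalesce with adjacent free neighbors -> [0-6 ALLOC][7-41 FREE]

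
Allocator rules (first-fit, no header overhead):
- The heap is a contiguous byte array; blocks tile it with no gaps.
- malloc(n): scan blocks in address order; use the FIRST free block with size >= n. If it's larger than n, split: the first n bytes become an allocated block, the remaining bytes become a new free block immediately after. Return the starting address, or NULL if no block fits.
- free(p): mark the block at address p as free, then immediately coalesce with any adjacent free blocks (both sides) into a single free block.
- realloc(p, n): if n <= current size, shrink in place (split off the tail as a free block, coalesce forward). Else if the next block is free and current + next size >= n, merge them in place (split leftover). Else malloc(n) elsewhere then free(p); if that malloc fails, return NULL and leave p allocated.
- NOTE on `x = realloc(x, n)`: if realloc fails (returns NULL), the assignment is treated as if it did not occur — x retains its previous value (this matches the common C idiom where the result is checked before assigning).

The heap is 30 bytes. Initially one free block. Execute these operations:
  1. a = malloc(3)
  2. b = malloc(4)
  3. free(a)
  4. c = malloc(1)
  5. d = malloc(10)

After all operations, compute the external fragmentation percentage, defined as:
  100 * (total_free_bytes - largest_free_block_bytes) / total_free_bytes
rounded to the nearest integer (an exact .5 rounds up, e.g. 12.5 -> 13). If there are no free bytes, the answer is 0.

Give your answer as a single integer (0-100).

Op 1: a = malloc(3) -> a = 0; heap: [0-2 ALLOC][3-29 FREE]
Op 2: b = malloc(4) -> b = 3; heap: [0-2 ALLOC][3-6 ALLOC][7-29 FREE]
Op 3: free(a) -> (freed a); heap: [0-2 FREE][3-6 ALLOC][7-29 FREE]
Op 4: c = malloc(1) -> c = 0; heap: [0-0 ALLOC][1-2 FREE][3-6 ALLOC][7-29 FREE]
Op 5: d = malloc(10) -> d = 7; heap: [0-0 ALLOC][1-2 FREE][3-6 ALLOC][7-16 ALLOC][17-29 FREE]
Free blocks: [2 13] total_free=15 largest=13 -> 100*(15-13)/15 = 200/15 ≈ 13.333 -> rounds to 13

Answer: 13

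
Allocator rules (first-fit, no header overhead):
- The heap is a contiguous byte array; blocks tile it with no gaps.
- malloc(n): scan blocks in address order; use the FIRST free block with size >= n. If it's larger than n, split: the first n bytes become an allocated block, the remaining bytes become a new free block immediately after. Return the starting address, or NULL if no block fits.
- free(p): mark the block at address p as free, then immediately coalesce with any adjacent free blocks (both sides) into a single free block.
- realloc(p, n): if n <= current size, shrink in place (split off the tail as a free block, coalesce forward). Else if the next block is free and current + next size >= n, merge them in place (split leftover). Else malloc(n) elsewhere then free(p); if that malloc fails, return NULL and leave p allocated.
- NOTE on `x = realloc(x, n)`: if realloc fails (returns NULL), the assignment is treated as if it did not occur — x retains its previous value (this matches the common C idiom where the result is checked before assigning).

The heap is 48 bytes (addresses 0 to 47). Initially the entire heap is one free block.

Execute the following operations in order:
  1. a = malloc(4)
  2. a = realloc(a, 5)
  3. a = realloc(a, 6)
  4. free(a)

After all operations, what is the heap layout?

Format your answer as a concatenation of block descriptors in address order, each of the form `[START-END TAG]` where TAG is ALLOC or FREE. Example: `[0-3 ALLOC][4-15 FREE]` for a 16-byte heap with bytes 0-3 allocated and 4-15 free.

Op 1: a = malloc(4) -> a = 0; heap: [0-3 ALLOC][4-47 FREE]
Op 2: a = realloc(a, 5) -> a = 0; heap: [0-4 ALLOC][5-47 FREE]
Op 3: a = realloc(a, 6) -> a = 0; heap: [0-5 ALLOC][6-47 FREE]
Op 4: free(a) -> (freed a); heap: [0-47 FREE]

Answer: [0-47 FREE]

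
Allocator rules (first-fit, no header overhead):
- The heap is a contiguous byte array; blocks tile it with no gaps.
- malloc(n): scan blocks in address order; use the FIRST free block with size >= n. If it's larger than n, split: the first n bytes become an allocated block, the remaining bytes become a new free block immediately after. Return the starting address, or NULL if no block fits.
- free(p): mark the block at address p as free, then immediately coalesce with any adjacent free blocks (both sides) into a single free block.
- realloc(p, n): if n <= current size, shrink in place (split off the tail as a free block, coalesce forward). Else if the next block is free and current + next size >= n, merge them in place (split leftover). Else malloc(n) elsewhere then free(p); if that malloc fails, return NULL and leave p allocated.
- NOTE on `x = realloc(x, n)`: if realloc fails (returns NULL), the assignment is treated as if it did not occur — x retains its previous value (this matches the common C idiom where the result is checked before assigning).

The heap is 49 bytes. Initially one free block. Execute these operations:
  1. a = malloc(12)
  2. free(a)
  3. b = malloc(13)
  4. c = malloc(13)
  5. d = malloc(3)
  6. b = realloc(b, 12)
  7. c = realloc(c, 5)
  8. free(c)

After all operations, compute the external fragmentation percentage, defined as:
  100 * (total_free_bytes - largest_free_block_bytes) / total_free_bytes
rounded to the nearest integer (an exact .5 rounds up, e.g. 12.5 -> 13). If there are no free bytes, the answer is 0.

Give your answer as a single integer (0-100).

Answer: 41

Derivation:
Op 1: a = malloc(12) -> a = 0; heap: [0-11 ALLOC][12-48 FREE]
Op 2: free(a) -> (freed a); heap: [0-48 FREE]
Op 3: b = malloc(13) -> b = 0; heap: [0-12 ALLOC][13-48 FREE]
Op 4: c = malloc(13) -> c = 13; heap: [0-12 ALLOC][13-25 ALLOC][26-48 FREE]
Op 5: d = malloc(3) -> d = 26; heap: [0-12 ALLOC][13-25 ALLOC][26-28 ALLOC][29-48 FREE]
Op 6: b = realloc(b, 12) -> b = 0; heap: [0-11 ALLOC][12-12 FREE][13-25 ALLOC][26-28 ALLOC][29-48 FREE]
Op 7: c = realloc(c, 5) -> c = 13; heap: [0-11 ALLOC][12-12 FREE][13-17 ALLOC][18-25 FREE][26-28 ALLOC][29-48 FREE]
Op 8: free(c) -> (freed c); heap: [0-11 ALLOC][12-25 FREE][26-28 ALLOC][29-48 FREE]
Free blocks: [14 20] total_free=34 largest=20 -> 100*(34-20)/34 = 1400/34 ≈ 41.176 -> rounds to 41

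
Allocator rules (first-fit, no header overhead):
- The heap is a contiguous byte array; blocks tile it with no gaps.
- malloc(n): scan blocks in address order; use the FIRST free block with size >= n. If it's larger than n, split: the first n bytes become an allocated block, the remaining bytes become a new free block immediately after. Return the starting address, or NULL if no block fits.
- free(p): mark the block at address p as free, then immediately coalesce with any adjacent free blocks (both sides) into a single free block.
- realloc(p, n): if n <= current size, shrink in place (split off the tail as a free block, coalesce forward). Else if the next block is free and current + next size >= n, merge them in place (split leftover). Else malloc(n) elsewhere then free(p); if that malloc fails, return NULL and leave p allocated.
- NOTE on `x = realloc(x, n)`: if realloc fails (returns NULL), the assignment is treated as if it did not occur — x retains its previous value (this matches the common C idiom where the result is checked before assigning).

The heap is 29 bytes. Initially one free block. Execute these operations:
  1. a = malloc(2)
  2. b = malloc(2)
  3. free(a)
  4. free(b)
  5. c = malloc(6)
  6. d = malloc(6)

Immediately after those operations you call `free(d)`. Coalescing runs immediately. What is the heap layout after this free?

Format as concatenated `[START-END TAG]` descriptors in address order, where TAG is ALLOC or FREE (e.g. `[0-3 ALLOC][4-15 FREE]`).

Op 1: a = malloc(2) -> a = 0; heap: [0-1 ALLOC][2-28 FREE]
Op 2: b = malloc(2) -> b = 2; heap: [0-1 ALLOC][2-3 ALLOC][4-28 FREE]
Op 3: free(a) -> (freed a); heap: [0-1 FREE][2-3 ALLOC][4-28 FREE]
Op 4: free(b) -> (freed b); heap: [0-28 FREE]
Op 5: c = malloc(6) -> c = 0; heap: [0-5 ALLOC][6-28 FREE]
Op 6: d = malloc(6) -> d = 6; heap: [0-5 ALLOC][6-11 ALLOC][12-28 FREE]
free(d): d = 6 -> block [6-11 ALLOC]; mark free, coalesce with adjacent free neighbors -> [0-5 ALLOC][6-28 FREE]

Answer: [0-5 ALLOC][6-28 FREE]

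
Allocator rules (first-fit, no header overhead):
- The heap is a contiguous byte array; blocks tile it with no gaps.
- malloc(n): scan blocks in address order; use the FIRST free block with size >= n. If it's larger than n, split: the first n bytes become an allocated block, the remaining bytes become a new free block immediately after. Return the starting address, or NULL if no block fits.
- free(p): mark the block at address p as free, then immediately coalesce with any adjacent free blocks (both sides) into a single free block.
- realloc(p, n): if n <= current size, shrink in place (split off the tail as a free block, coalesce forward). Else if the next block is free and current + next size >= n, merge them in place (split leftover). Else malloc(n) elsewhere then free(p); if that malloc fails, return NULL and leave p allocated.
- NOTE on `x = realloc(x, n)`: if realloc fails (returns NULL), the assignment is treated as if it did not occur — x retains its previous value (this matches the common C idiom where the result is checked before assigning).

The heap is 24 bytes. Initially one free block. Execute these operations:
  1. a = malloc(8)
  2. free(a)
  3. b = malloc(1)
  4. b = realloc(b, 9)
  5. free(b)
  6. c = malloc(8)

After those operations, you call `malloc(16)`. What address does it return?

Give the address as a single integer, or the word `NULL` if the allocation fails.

Op 1: a = malloc(8) -> a = 0; heap: [0-7 ALLOC][8-23 FREE]
Op 2: free(a) -> (freed a); heap: [0-23 FREE]
Op 3: b = malloc(1) -> b = 0; heap: [0-0 ALLOC][1-23 FREE]
Op 4: b = realloc(b, 9) -> b = 0; heap: [0-8 ALLOC][9-23 FREE]
Op 5: free(b) -> (freed b); heap: [0-23 FREE]
Op 6: c = malloc(8) -> c = 0; heap: [0-7 ALLOC][8-23 FREE]
malloc(16): first-fit scan over [0-7 ALLOC][8-23 FREE] -> 8

Answer: 8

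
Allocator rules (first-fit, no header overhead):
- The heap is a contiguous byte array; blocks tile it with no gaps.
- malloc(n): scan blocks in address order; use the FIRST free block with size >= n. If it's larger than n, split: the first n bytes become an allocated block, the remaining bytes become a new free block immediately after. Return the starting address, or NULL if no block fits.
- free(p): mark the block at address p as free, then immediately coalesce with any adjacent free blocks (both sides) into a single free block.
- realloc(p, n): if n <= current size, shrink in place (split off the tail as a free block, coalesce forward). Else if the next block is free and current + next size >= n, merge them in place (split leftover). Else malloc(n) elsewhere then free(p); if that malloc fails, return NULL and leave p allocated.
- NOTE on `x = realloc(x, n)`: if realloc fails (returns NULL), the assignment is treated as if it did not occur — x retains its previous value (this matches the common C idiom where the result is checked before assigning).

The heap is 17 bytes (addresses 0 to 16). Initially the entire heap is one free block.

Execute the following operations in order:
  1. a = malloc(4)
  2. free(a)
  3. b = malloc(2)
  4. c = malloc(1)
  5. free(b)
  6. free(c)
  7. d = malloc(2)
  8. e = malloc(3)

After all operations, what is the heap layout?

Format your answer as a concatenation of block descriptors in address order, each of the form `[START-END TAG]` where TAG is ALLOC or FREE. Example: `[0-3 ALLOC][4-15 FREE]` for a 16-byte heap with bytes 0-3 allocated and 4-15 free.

Op 1: a = malloc(4) -> a = 0; heap: [0-3 ALLOC][4-16 FREE]
Op 2: free(a) -> (freed a); heap: [0-16 FREE]
Op 3: b = malloc(2) -> b = 0; heap: [0-1 ALLOC][2-16 FREE]
Op 4: c = malloc(1) -> c = 2; heap: [0-1 ALLOC][2-2 ALLOC][3-16 FREE]
Op 5: free(b) -> (freed b); heap: [0-1 FREE][2-2 ALLOC][3-16 FREE]
Op 6: free(c) -> (freed c); heap: [0-16 FREE]
Op 7: d = malloc(2) -> d = 0; heap: [0-1 ALLOC][2-16 FREE]
Op 8: e = malloc(3) -> e = 2; heap: [0-1 ALLOC][2-4 ALLOC][5-16 FREE]

Answer: [0-1 ALLOC][2-4 ALLOC][5-16 FREE]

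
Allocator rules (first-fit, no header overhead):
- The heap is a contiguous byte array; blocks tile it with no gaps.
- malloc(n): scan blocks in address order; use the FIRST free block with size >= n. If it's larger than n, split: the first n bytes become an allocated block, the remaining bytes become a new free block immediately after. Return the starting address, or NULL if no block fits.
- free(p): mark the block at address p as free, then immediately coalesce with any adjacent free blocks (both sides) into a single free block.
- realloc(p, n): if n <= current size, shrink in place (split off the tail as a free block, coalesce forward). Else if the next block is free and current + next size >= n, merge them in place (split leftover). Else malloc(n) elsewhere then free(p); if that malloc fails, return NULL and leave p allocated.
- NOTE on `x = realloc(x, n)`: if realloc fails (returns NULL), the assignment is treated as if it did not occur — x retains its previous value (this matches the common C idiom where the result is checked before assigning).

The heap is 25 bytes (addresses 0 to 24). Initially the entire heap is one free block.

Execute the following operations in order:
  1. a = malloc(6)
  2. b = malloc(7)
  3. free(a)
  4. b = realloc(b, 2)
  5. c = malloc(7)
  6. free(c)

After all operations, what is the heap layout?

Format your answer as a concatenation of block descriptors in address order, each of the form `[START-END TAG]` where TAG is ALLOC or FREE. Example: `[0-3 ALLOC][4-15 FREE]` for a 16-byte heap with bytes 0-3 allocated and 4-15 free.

Op 1: a = malloc(6) -> a = 0; heap: [0-5 ALLOC][6-24 FREE]
Op 2: b = malloc(7) -> b = 6; heap: [0-5 ALLOC][6-12 ALLOC][13-24 FREE]
Op 3: free(a) -> (freed a); heap: [0-5 FREE][6-12 ALLOC][13-24 FREE]
Op 4: b = realloc(b, 2) -> b = 6; heap: [0-5 FREE][6-7 ALLOC][8-24 FREE]
Op 5: c = malloc(7) -> c = 8; heap: [0-5 FREE][6-7 ALLOC][8-14 ALLOC][15-24 FREE]
Op 6: free(c) -> (freed c); heap: [0-5 FREE][6-7 ALLOC][8-24 FREE]

Answer: [0-5 FREE][6-7 ALLOC][8-24 FREE]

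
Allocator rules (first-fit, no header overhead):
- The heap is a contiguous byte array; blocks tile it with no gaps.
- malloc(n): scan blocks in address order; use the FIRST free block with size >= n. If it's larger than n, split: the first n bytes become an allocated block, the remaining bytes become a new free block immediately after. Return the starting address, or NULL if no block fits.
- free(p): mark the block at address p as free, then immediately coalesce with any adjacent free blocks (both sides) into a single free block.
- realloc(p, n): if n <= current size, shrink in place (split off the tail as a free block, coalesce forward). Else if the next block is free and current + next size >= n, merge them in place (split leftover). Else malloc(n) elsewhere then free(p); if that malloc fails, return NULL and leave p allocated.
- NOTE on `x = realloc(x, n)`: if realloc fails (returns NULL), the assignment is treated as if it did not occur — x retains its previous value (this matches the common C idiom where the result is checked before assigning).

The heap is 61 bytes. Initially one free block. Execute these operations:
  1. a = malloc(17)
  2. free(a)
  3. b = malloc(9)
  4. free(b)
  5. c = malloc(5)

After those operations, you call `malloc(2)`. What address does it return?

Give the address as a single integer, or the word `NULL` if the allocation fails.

Answer: 5

Derivation:
Op 1: a = malloc(17) -> a = 0; heap: [0-16 ALLOC][17-60 FREE]
Op 2: free(a) -> (freed a); heap: [0-60 FREE]
Op 3: b = malloc(9) -> b = 0; heap: [0-8 ALLOC][9-60 FREE]
Op 4: free(b) -> (freed b); heap: [0-60 FREE]
Op 5: c = malloc(5) -> c = 0; heap: [0-4 ALLOC][5-60 FREE]
malloc(2): first-fit scan over [0-4 ALLOC][5-60 FREE] -> 5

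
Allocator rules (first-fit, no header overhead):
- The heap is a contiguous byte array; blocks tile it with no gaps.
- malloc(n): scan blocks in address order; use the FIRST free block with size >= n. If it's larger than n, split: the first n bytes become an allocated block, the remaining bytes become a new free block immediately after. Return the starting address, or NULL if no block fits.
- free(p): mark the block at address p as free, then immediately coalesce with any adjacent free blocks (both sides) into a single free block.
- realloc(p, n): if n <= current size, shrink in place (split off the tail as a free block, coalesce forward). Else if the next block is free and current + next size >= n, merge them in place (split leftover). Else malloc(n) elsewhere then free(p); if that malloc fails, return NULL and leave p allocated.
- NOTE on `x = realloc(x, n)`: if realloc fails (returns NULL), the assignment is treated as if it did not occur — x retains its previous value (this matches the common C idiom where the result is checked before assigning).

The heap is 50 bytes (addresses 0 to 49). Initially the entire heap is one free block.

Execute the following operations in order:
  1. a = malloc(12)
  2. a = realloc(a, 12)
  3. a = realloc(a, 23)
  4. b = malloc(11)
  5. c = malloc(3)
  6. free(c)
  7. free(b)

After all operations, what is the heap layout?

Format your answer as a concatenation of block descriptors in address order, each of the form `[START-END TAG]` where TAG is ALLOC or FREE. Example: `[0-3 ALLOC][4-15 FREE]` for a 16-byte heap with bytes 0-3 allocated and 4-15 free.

Answer: [0-22 ALLOC][23-49 FREE]

Derivation:
Op 1: a = malloc(12) -> a = 0; heap: [0-11 ALLOC][12-49 FREE]
Op 2: a = realloc(a, 12) -> a = 0; heap: [0-11 ALLOC][12-49 FREE]
Op 3: a = realloc(a, 23) -> a = 0; heap: [0-22 ALLOC][23-49 FREE]
Op 4: b = malloc(11) -> b = 23; heap: [0-22 ALLOC][23-33 ALLOC][34-49 FREE]
Op 5: c = malloc(3) -> c = 34; heap: [0-22 ALLOC][23-33 ALLOC][34-36 ALLOC][37-49 FREE]
Op 6: free(c) -> (freed c); heap: [0-22 ALLOC][23-33 ALLOC][34-49 FREE]
Op 7: free(b) -> (freed b); heap: [0-22 ALLOC][23-49 FREE]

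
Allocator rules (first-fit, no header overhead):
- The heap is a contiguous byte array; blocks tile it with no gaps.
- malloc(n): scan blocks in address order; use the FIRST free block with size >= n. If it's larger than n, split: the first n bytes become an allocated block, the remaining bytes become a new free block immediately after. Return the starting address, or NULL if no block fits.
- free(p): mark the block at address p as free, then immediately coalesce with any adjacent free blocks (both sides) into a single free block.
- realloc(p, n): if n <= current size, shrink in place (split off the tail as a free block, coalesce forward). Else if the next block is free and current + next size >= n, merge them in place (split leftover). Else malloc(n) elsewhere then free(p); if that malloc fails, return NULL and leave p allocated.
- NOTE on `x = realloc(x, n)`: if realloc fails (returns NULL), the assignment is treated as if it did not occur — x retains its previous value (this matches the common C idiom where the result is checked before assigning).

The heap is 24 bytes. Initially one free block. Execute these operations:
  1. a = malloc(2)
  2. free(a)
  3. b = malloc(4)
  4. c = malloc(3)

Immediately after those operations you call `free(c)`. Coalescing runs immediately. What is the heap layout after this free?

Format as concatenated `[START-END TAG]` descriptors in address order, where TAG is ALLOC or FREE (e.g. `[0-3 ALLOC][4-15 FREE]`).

Answer: [0-3 ALLOC][4-23 FREE]

Derivation:
Op 1: a = malloc(2) -> a = 0; heap: [0-1 ALLOC][2-23 FREE]
Op 2: free(a) -> (freed a); heap: [0-23 FREE]
Op 3: b = malloc(4) -> b = 0; heap: [0-3 ALLOC][4-23 FREE]
Op 4: c = malloc(3) -> c = 4; heap: [0-3 ALLOC][4-6 ALLOC][7-23 FREE]
free(c): c = 4 -> block [4-6 ALLOC]; mark free, coalesce with adjacent free neighbors -> [0-3 ALLOC][4-23 FREE]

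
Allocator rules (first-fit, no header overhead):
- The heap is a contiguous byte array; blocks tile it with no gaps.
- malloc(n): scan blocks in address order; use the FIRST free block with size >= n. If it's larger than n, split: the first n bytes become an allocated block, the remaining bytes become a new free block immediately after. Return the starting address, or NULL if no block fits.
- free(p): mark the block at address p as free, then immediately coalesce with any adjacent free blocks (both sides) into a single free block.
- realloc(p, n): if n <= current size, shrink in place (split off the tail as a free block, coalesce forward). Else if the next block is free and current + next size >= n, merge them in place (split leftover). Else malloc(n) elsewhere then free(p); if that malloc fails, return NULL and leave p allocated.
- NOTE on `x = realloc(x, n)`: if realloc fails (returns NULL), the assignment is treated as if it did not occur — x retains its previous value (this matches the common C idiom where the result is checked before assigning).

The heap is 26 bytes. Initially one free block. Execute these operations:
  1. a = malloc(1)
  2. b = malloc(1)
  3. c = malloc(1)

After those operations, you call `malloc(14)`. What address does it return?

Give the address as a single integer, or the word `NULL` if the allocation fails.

Answer: 3

Derivation:
Op 1: a = malloc(1) -> a = 0; heap: [0-0 ALLOC][1-25 FREE]
Op 2: b = malloc(1) -> b = 1; heap: [0-0 ALLOC][1-1 ALLOC][2-25 FREE]
Op 3: c = malloc(1) -> c = 2; heap: [0-0 ALLOC][1-1 ALLOC][2-2 ALLOC][3-25 FREE]
malloc(14): first-fit scan over [0-0 ALLOC][1-1 ALLOC][2-2 ALLOC][3-25 FREE] -> 3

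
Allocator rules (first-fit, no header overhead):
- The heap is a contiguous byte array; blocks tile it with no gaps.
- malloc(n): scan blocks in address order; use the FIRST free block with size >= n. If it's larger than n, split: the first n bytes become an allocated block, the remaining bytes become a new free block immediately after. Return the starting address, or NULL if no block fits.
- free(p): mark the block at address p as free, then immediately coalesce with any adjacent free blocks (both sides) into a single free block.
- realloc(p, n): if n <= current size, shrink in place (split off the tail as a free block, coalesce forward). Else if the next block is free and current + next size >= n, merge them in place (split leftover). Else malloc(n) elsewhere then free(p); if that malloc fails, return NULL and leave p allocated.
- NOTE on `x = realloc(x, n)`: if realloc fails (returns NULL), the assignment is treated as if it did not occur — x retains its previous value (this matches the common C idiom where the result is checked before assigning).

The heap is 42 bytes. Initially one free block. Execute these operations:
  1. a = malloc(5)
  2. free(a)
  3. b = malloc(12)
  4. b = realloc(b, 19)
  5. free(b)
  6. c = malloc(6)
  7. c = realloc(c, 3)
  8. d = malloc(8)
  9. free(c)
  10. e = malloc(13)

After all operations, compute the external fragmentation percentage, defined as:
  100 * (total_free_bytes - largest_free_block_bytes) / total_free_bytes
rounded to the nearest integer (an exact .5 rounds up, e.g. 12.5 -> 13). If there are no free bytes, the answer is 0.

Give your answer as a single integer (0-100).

Op 1: a = malloc(5) -> a = 0; heap: [0-4 ALLOC][5-41 FREE]
Op 2: free(a) -> (freed a); heap: [0-41 FREE]
Op 3: b = malloc(12) -> b = 0; heap: [0-11 ALLOC][12-41 FREE]
Op 4: b = realloc(b, 19) -> b = 0; heap: [0-18 ALLOC][19-41 FREE]
Op 5: free(b) -> (freed b); heap: [0-41 FREE]
Op 6: c = malloc(6) -> c = 0; heap: [0-5 ALLOC][6-41 FREE]
Op 7: c = realloc(c, 3) -> c = 0; heap: [0-2 ALLOC][3-41 FREE]
Op 8: d = malloc(8) -> d = 3; heap: [0-2 ALLOC][3-10 ALLOC][11-41 FREE]
Op 9: free(c) -> (freed c); heap: [0-2 FREE][3-10 ALLOC][11-41 FREE]
Op 10: e = malloc(13) -> e = 11; heap: [0-2 FREE][3-10 ALLOC][11-23 ALLOC][24-41 FREE]
Free blocks: [3 18] total_free=21 largest=18 -> 100*(21-18)/21 = 300/21 ≈ 14.286 -> rounds to 14

Answer: 14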